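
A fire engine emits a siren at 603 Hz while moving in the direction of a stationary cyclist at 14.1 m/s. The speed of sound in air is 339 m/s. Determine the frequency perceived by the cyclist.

629 Hz

Moving source, stationary observer: f' = f · v/(v − v_s) since the source is approaching.
f' = 603 × 339/(339 − 14.1) = 603 × 339/324.9 ≈ 629 Hz.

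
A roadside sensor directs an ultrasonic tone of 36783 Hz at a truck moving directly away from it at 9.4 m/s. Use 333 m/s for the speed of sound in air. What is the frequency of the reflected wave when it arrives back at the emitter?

34763 Hz

At the truck (a moving observer), f₁ = f₀ · (v − u)/v = 36783 × 323.6/333 ≈ 35745 Hz.
On reflection it acts as a source moving away from the stationary detector: f₂ = f₁ · v/(v + u) = 35745 × 333/342.4 ≈ 34763 Hz.
Equivalently f₂ = f₀ · (v − u)/(v + u).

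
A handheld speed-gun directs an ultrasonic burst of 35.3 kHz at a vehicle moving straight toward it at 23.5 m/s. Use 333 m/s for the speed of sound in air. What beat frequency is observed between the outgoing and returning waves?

The vehicle first receives the wave as a moving observer: f₁ = f₀ · (v + u)/v = 35.3 × (333 + 23.5)/333 ≈ 37.79 kHz.
The reflection then acts as a moving source: f₂ = f₁ · v/(v − u) ≈ 40.66 kHz.
Beat frequency (with f₀ = 35300 Hz): |f₂ − f₀| = 2u·f₀/(v − u) = 2 × 23.5 × 35300/309.5 ≈ 5361 Hz.

5361 Hz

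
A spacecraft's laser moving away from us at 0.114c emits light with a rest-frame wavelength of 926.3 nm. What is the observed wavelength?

1038.7 nm

Relativistic Doppler for wavelength: λ' = λ₀ · √((1 + β)/(1 − β)).
λ' = 926.3 × √(1.1140/0.8860) = 926.3 × 1.12131 ≈ 1038.7 nm.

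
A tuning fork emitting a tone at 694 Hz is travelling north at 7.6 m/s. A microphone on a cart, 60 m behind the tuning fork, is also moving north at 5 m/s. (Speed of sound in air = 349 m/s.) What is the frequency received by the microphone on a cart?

689 Hz

The microphone on a cart is behind, so the tuning fork is moving away from it while the microphone on a cart is moving toward the tuning fork.
With source receding and observer approaching, f' = f · (v + v_o)/(v + v_s).
f' = 694 × (349 + 5)/(349 + 7.6) = 694 × 354/356.6 ≈ 689 Hz.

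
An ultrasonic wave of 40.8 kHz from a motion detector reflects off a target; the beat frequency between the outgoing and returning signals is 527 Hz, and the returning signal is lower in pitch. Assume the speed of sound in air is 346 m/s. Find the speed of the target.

Double Doppler shift off a moving reflector: f₂ = f₀ · (v + u)/(v − u) (u > 0 toward emitter).
Returning signal is lower, so f₂ = f₀ − Δf = 40800 − 527 = 40273 Hz.
Rearranging, u = v · (f₂ − f₀)/(f₂ + f₀) = 346 × -527/81073 ≈ -2.25 m/s.
So the target is moving at 2.25 m/s away from the emitter.

2.25 m/s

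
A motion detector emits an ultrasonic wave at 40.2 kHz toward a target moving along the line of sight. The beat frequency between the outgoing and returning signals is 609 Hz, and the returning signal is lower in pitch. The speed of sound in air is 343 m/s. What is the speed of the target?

Double Doppler shift off a moving reflector: f₂ = f₀ · (v + u)/(v − u) (u > 0 toward emitter).
Returning signal is lower, so f₂ = f₀ − Δf = 40200 − 609 = 39591 Hz.
Rearranging, u = v · (f₂ − f₀)/(f₂ + f₀) = 343 × -609/79791 ≈ -2.62 m/s.
So the target is moving at 2.62 m/s away from the emitter.

2.62 m/s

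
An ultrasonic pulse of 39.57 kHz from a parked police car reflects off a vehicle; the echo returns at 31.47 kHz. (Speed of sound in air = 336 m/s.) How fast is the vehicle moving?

38 m/s

Double Doppler shift off a moving reflector: f₂ = f₀ · (v + u)/(v − u) (u > 0 toward emitter).
Rearranging, u = v · (f₂ − f₀)/(f₂ + f₀) = 336 × -8.10/71.04 ≈ -38 m/s.
So the vehicle is moving at 38 m/s away from the emitter.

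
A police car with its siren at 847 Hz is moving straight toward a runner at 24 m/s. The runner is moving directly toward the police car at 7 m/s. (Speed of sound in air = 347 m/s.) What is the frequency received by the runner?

Both move, so f' = f · (v + v_o)/(v − v_s).
f' = 847 × (347 + 7)/(347 − 24) = 847 × 354/323 ≈ 928 Hz.

928 Hz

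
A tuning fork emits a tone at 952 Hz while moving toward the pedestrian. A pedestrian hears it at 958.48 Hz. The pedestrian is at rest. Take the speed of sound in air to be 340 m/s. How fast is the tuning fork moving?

f' = f · v/(v − v_s) ⇒ v_s = v · |1 − f/f'|.
v_s = 340 × |1 − 952/958.48| = 340 × 0.006761 ≈ 2.30 m/s.

2.30 m/s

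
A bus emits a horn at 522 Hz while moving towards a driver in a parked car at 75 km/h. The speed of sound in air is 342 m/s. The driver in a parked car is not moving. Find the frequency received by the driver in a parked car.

556 Hz

75 km/h = 20.83 m/s.
Moving source, stationary observer: f' = f · v/(v − v_s) since the source is approaching.
f' = 522 × 342/(342 − 20.83) = 522 × 342/321.2 ≈ 556 Hz.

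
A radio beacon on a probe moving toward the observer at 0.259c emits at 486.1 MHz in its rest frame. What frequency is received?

633.6 MHz

Relativistic Doppler for frequency: f' = f₀ · √((1 + β)/(1 − β)).
f' = 486.1 × √(1.2590/0.7410) = 486.1 × 1.30348 ≈ 633.6 MHz.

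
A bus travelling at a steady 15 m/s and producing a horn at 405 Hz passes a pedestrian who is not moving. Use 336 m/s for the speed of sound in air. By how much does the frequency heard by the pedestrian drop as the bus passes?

Approaching: f₁ = f · v/(v − v_s) = 405 × 336/321 ≈ 423.9 Hz.
Receding: f₂ = f · v/(v + v_s) = 405 × 336/351 ≈ 387.7 Hz.
Drop: f₁ − f₂ = 2f·v·v_s/(v² − v_s²) = 2 × 405 × 336 × 15/(336² − 15²) ≈ 36.2 Hz.

36.2 Hz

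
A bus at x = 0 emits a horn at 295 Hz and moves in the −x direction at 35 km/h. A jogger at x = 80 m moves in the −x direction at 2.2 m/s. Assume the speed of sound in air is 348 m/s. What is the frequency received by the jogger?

289 Hz

35 km/h = 9.722 m/s.
The observer lies on the +x side, so the source is heading away from the observer and the observer is heading toward the source.
With source receding and observer approaching, f' = f · (v + v_o)/(v + v_s).
f' = 295 × (348 + 2.2)/(348 + 9.722) = 295 × 350.2/357.72 ≈ 289 Hz.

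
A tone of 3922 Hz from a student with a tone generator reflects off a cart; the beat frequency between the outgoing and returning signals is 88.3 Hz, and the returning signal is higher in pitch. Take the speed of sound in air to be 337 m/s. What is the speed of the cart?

Double Doppler shift off a moving reflector: f₂ = f₀ · (v + u)/(v − u) (u > 0 toward emitter).
Returning signal is higher, so f₂ = f₀ + Δf = 3922 + 88.3 = 4010.3 Hz.
Rearranging, u = v · (f₂ − f₀)/(f₂ + f₀) = 337 × 88.3/7932.3 ≈ 3.8 m/s.
So the cart is moving at 3.8 m/s toward the emitter.

3.8 m/s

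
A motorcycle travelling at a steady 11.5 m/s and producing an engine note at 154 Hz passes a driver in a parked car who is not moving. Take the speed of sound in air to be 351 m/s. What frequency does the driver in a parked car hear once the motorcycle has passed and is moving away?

Receding: f₂ = f · v/(v + v_s) = 154 × 351/362.5 ≈ 149 Hz.

149 Hz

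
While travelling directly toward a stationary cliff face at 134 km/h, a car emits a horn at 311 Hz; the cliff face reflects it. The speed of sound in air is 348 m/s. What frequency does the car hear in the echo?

385 Hz

134 km/h = 37.22 m/s.
The cliff face receives the sound from a moving source: f₁ = f₀ · v/(v − v_e) = 311 × 348/310.78 ≈ 348 Hz.
On the return leg the car is a moving observer: f₂ = f₁ · (v + v_e)/v = 348 × 385.22/348 ≈ 385 Hz.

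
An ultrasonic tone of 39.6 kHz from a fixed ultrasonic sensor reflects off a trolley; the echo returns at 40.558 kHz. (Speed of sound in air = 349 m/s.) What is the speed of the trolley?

Double Doppler shift off a moving reflector: f₂ = f₀ · (v + u)/(v − u) (u > 0 toward emitter).
Rearranging, u = v · (f₂ − f₀)/(f₂ + f₀) = 349 × 0.958/80.158 ≈ 4.2 m/s.
So the trolley is moving at 4.2 m/s toward the emitter.

4.2 m/s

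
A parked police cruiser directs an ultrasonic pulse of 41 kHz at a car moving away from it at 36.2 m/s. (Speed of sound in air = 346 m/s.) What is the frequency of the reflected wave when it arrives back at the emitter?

The car first receives the wave as a moving observer: f₁ = f₀ · (v − u)/v = 41 × (346 − 36.2)/346 ≈ 36.7 kHz.
On reflection it acts as a source moving away from the stationary detector: f₂ = f₁ · v/(v + u) = 36.7 × 346/382.2 ≈ 33.2 kHz.

33.2 kHz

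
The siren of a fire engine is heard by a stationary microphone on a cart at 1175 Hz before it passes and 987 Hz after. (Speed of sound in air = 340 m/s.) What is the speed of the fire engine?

30 m/s

f₁/f₂ = (v + v_s)/(v − v_s), so v_s = v · (f₁ − f₂)/(f₁ + f₂).
v_s = 340 × (1175 − 987)/(1175 + 987) = 340 × 188/2162 ≈ 30 m/s.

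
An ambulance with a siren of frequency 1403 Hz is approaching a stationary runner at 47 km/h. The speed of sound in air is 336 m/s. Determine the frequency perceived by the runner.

47 km/h = 13.06 m/s.
Only the source moves, toward the listener, so f' = f · v/(v − v_s).
f' = 1403 × 336/(336 − 13.06) = 1403 × 336/322.9 ≈ 1460 Hz.

1460 Hz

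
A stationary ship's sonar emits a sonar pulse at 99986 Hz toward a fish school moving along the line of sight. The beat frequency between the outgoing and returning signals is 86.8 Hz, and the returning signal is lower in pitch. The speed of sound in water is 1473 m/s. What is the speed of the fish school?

0.64 m/s

Double Doppler shift off a moving reflector: f₂ = f₀ · (v + u)/(v − u) (u > 0 toward emitter).
Returning signal is lower, so f₂ = f₀ − Δf = 99986 − 86.8 = 99899.2 Hz.
Rearranging, u = v · (f₂ − f₀)/(f₂ + f₀) = 1473 × -86.8/199885.2 ≈ -0.64 m/s.
So the fish school is moving at 0.64 m/s away from the emitter.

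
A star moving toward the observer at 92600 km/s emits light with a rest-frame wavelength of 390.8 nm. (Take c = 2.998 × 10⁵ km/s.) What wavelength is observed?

β = v/c = 92600/299800 = 0.3089.
Relativistic Doppler for wavelength: λ' = λ₀ · √((1 − β)/(1 + β)).
λ' = 390.8 × √(0.6911/1.3089) = 390.8 × 0.72666 ≈ 284.0 nm.

284.0 nm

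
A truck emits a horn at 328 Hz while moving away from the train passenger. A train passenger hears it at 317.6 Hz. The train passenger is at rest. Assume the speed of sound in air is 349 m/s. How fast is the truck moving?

f' = f · v/(v + v_s) ⇒ v_s = v · |1 − f/f'|.
v_s = 349 × |1 − 328/317.6| = 349 × 0.03275 ≈ 11.4 m/s.

11.4 m/s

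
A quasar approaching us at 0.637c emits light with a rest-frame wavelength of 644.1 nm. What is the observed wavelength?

303.3 nm

Relativistic Doppler for wavelength: λ' = λ₀ · √((1 − β)/(1 + β)).
λ' = 644.1 × √(0.3630/1.6370) = 644.1 × 0.47090 ≈ 303.3 nm.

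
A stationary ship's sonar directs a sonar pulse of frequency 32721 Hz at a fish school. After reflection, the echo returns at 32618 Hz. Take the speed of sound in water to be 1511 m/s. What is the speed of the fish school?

2.38 m/s

Double Doppler shift off a moving reflector: f₂ = f₀ · (v + u)/(v − u) (u > 0 toward emitter).
Rearranging, u = v · (f₂ − f₀)/(f₂ + f₀) = 1511 × -103/65339 ≈ -2.38 m/s.
So the fish school is moving at 2.38 m/s away from the emitter.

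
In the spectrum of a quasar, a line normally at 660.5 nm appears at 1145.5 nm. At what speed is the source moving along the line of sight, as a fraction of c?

0.501

λ'/λ₀ = 1.7343 > 1 (redshift), so the source is receding.
λ'/λ₀ = √((1 + β)/(1 − β)) for a receding source ⇒ β = (r² − 1)/(r² + 1) with r = λ'/λ₀.
β = (3.0078 − 1)/(3.0078 + 1) ≈ 0.501.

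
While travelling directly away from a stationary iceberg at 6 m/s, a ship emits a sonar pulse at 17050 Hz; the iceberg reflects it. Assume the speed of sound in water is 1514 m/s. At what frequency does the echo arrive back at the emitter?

The iceberg receives the sound from a moving source: f₁ = f₀ · v/(v + v_e) = 17050 × 1514/1520 ≈ 16983 Hz.
On the return leg the ship is a moving observer: f₂ = f₁ · (v − v_e)/v = 16983 × 1508/1514 ≈ 16915 Hz.
Equivalently f₂ = f₀ · (v − v_e)/(v + v_e).

16915 Hz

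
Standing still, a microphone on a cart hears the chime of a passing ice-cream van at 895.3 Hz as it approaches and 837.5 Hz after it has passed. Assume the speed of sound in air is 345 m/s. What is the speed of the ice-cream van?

f₁/f₂ = (v + v_s)/(v − v_s), so v_s = v · (f₁ − f₂)/(f₁ + f₂).
v_s = 345 × (895.3 − 837.5)/(895.3 + 837.5) = 345 × 57.8/1732.8 ≈ 11.5 m/s.

11.5 m/s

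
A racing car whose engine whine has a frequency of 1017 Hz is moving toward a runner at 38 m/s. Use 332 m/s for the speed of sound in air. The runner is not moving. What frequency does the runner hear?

1148 Hz

Only the source moves, toward the listener, so f' = f · v/(v − v_s).
f' = 1017 × 332/(332 − 38) = 1017 × 332/294 ≈ 1148 Hz.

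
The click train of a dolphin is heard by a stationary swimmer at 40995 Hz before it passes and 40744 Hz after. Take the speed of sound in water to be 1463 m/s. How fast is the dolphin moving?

f₁/f₂ = (v + v_s)/(v − v_s), so v_s = v · (f₁ − f₂)/(f₁ + f₂).
v_s = 1463 × (40995 − 40744)/(40995 + 40744) = 1463 × 251/81739 ≈ 4.5 m/s.

4.5 m/s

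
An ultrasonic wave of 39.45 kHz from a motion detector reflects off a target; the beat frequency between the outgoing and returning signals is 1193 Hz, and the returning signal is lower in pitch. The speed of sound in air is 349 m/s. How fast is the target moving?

5.4 m/s

Double Doppler shift off a moving reflector: f₂ = f₀ · (v + u)/(v − u) (u > 0 toward emitter).
Returning signal is lower, so f₂ = f₀ − Δf = 39450 − 1193 = 38257 Hz.
Rearranging, u = v · (f₂ − f₀)/(f₂ + f₀) = 349 × -1193/77707 ≈ -5.4 m/s.
So the target is moving at 5.4 m/s away from the emitter.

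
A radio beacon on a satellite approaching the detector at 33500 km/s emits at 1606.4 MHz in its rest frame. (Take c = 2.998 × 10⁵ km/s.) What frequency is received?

β = v/c = 33500/299800 = 0.1117.
Relativistic Doppler for frequency: f' = f₀ · √((1 + β)/(1 − β)).
f' = 1606.4 × √(1.1117/0.8883) = 1606.4 × 1.11875 ≈ 1797.2 MHz.

1797.2 MHz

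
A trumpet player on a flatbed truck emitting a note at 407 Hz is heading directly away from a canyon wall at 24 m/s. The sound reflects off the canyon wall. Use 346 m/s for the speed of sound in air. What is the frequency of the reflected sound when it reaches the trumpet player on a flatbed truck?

354 Hz

The canyon wall receives the sound from a moving source: f₁ = f₀ · v/(v + v_e) = 407 × 346/370 ≈ 381 Hz.
On the return leg the trumpet player on a flatbed truck is a moving observer: f₂ = f₁ · (v − v_e)/v = 381 × 322/346 ≈ 354 Hz.
Equivalently f₂ = f₀ · (v − v_e)/(v + v_e).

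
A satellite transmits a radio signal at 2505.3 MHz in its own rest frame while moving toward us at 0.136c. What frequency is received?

2872.7 MHz

Relativistic Doppler for frequency: f' = f₀ · √((1 + β)/(1 − β)).
f' = 2505.3 × √(1.1360/0.8640) = 2505.3 × 1.14665 ≈ 2872.7 MHz.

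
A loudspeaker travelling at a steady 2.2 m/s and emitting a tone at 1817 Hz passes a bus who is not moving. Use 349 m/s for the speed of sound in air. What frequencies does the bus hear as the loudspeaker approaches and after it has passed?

Approaching: f₁ = f · v/(v − v_s) = 1817 × 349/346.8 ≈ 1829 Hz.
Receding: f₂ = f · v/(v + v_s) = 1817 × 349/351.2 ≈ 1806 Hz.

1829 Hz approaching; 1806 Hz receding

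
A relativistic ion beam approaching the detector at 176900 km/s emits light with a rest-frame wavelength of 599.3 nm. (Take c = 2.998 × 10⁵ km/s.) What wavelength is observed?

304.3 nm

β = v/c = 176900/299800 = 0.5901.
Relativistic Doppler for wavelength: λ' = λ₀ · √((1 − β)/(1 + β)).
λ' = 599.3 × √(0.4099/1.5901) = 599.3 × 0.50775 ≈ 304.3 nm.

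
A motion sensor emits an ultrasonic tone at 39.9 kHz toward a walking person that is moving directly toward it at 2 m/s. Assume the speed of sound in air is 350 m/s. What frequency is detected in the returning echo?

40.4 kHz

The walking person first receives the wave as a moving observer: f₁ = f₀ · (v + u)/v = 39.9 × (350 + 2)/350 ≈ 40.1 kHz.
The reflection then acts as a moving source: f₂ = f₁ · v/(v − u) ≈ 40.4 kHz.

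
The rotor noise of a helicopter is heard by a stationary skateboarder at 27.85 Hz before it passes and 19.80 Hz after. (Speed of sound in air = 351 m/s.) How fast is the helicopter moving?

f₁/f₂ = (v + v_s)/(v − v_s), so v_s = v · (f₁ − f₂)/(f₁ + f₂).
v_s = 351 × (27.85 − 19.80)/(27.85 + 19.80) = 351 × 8.05/47.65 ≈ 59 m/s.

59 m/s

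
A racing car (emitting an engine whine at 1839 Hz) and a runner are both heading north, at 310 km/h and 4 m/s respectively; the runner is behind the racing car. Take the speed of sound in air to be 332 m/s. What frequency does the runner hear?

1478 Hz

310 km/h = 86.11 m/s.
The runner is behind, so the racing car is moving away from it while the runner is moving toward the racing car.
With source receding and observer approaching, f' = f · (v + v_o)/(v + v_s).
f' = 1839 × (332 + 4)/(332 + 86.11) = 1839 × 336/418.11 ≈ 1478 Hz.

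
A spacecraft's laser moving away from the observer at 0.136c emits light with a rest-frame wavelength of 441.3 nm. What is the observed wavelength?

506.0 nm

Relativistic Doppler for wavelength: λ' = λ₀ · √((1 + β)/(1 − β)).
λ' = 441.3 × √(1.1360/0.8640) = 441.3 × 1.14665 ≈ 506.0 nm.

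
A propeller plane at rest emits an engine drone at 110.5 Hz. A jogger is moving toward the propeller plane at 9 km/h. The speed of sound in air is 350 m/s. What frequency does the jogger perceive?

9 km/h = 2.5 m/s.
Only the observer moves, toward the source, so f' = f · (v + v_o)/v.
f' = 110.5 × (350 + 2.5)/350 = 110.5 × 352.5/350 ≈ 111 Hz.

111 Hz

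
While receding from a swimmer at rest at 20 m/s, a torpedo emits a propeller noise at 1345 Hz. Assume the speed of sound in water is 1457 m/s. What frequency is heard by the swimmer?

With the source moving away from a stationary observer, f' = f · v/(v + v_s).
f' = 1345 × 1457/(1457 + 20) = 1345 × 1457/1477 ≈ 1327 Hz.

1327 Hz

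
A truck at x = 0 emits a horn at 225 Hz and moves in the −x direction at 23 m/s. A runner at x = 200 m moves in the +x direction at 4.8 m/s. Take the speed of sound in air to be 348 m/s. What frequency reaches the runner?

208 Hz

The observer lies on the +x side, so the source is heading away from the observer and the observer is heading away from the source.
With source receding and observer receding, f' = f · (v − v_o)/(v + v_s).
f' = 225 × (348 − 4.8)/(348 + 23) = 225 × 343.2/371 ≈ 208 Hz.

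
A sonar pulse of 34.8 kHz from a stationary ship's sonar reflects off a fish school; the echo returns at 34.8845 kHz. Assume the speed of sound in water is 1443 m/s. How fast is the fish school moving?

Double Doppler shift off a moving reflector: f₂ = f₀ · (v + u)/(v − u) (u > 0 toward emitter).
Rearranging, u = v · (f₂ − f₀)/(f₂ + f₀) = 1443 × 0.0845/69.6845 ≈ 1.75 m/s.
So the fish school is moving at 1.75 m/s toward the emitter.

1.75 m/s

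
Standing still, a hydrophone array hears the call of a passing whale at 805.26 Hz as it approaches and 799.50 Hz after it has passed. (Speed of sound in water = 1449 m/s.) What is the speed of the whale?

5.2 m/s

f₁/f₂ = (v + v_s)/(v − v_s), so v_s = v · (f₁ − f₂)/(f₁ + f₂).
v_s = 1449 × (805.26 − 799.50)/(805.26 + 799.50) = 1449 × 5.76/1604.76 ≈ 5.2 m/s.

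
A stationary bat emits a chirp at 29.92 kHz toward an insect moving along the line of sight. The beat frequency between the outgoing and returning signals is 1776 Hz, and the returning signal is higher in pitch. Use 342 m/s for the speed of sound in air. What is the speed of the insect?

9.9 m/s

Double Doppler shift off a moving reflector: f₂ = f₀ · (v + u)/(v − u) (u > 0 toward emitter).
Returning signal is higher, so f₂ = f₀ + Δf = 29920 + 1776 = 31696 Hz.
Rearranging, u = v · (f₂ − f₀)/(f₂ + f₀) = 342 × 1776/61616 ≈ 9.9 m/s.
So the insect is moving at 9.9 m/s toward the emitter.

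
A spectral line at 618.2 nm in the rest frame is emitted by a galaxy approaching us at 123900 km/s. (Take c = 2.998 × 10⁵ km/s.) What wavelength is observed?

398.3 nm

β = v/c = 123900/299800 = 0.4133.
Relativistic Doppler for wavelength: λ' = λ₀ · √((1 − β)/(1 + β)).
λ' = 618.2 × √(0.5867/1.4133) = 618.2 × 0.64432 ≈ 398.3 nm.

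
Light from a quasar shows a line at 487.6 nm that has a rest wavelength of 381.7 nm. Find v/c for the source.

0.240

λ'/λ₀ = 1.2774 > 1 (redshift), so the source is receding.
λ'/λ₀ = √((1 + β)/(1 − β)) for a receding source ⇒ β = (r² − 1)/(r² + 1) with r = λ'/λ₀.
β = (1.6319 − 1)/(1.6319 + 1) ≈ 0.240.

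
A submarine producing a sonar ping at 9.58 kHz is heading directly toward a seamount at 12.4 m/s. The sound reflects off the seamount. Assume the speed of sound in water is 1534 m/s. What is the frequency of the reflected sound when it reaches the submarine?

The seamount receives the sound from a moving source: f₁ = f₀ · v/(v − v_e) = 9.58 × 1534/1521.6 ≈ 9.66 kHz.
On the return leg the submarine is a moving observer: f₂ = f₁ · (v + v_e)/v = 9.66 × 1546.4/1534 ≈ 9.74 kHz.
Equivalently f₂ = f₀ · (v + v_e)/(v − v_e).

9.74 kHz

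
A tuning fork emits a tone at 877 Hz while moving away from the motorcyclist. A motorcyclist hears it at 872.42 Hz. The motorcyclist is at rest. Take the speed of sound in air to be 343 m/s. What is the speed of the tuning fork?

f' = f · v/(v + v_s) ⇒ v_s = v · |1 − f/f'|.
v_s = 343 × |1 − 877/872.42| = 343 × 0.00525 ≈ 1.80 m/s.

1.80 m/s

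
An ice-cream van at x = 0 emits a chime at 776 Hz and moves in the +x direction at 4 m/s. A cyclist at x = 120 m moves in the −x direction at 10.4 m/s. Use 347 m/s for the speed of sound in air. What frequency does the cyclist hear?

809 Hz

The observer lies on the +x side, so the source is heading toward the observer and the observer is heading toward the source.
Both move, so f' = f · (v + v_o)/(v − v_s).
f' = 776 × (347 + 10.4)/(347 − 4) = 776 × 357.4/343 ≈ 809 Hz.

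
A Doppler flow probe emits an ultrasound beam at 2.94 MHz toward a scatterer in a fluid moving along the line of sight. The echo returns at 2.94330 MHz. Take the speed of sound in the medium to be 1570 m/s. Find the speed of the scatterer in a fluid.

0.88 m/s

Double Doppler shift off a moving reflector: f₂ = f₀ · (v + u)/(v − u) (u > 0 toward emitter).
Rearranging, u = v · (f₂ − f₀)/(f₂ + f₀) = 1570 × 0.00330/5.88330 ≈ 0.88 m/s.
So the scatterer in a fluid is moving at 0.88 m/s toward the emitter.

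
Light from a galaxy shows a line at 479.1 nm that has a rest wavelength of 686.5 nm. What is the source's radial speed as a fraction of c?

λ'/λ₀ = 0.6979 < 1 (blueshift), so the source is approaching.
λ'/λ₀ = √((1 − β)/(1 + β)) for an approaching source ⇒ β = (1 − r²)/(1 + r²) with r = λ'/λ₀.
β = (1 − 0.4870)/(1 + 0.4870) ≈ 0.345.

0.345c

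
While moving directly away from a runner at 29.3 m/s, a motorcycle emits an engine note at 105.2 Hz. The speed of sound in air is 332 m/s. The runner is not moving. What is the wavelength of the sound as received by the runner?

With the source moving away from a stationary observer, f' = f · v/(v + v_s).
f' = 105.2 × 332/(332 + 29.3) ≈ 97 Hz.
λ' = v/f' = 332/96.6687 ≈ 3.43 m.

3.43 m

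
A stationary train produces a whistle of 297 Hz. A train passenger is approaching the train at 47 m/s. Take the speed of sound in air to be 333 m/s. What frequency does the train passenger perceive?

Only the observer moves, toward the source, so f' = f · (v + v_o)/v.
f' = 297 × (333 + 47)/333 = 297 × 380/333 ≈ 339 Hz.

339 Hz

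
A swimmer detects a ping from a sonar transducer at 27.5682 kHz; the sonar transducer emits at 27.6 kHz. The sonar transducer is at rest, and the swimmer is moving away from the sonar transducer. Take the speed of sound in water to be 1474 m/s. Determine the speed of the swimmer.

1.70 m/s

f' = f · (v − v_o)/v ⇒ v_o = v · |f'/f − 1|.
v_o = 1474 × |27.5682/27.6 − 1| = 1474 × 0.001152 ≈ 1.70 m/s.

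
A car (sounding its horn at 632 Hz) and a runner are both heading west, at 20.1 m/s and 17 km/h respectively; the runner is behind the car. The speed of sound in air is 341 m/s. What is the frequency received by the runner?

17 km/h = 4.722 m/s.
The runner is behind, so the car is moving away from it while the runner is moving toward the car.
General Doppler shift: f' = f · (v + v_o)/(v + v_s).
f' = 632 × (341 + 4.722)/(341 + 20.1) = 632 × 345.72/361.1 ≈ 605 Hz.

605 Hz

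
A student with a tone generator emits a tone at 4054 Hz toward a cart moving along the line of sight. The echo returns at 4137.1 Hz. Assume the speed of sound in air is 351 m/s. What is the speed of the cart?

Double Doppler shift off a moving reflector: f₂ = f₀ · (v + u)/(v − u) (u > 0 toward emitter).
Rearranging, u = v · (f₂ − f₀)/(f₂ + f₀) = 351 × 83.1/8191.1 ≈ 3.6 m/s.
So the cart is moving at 3.6 m/s toward the emitter.

3.6 m/s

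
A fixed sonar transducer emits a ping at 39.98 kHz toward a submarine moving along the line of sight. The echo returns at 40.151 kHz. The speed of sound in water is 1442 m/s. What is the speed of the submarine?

3.1 m/s

Double Doppler shift off a moving reflector: f₂ = f₀ · (v + u)/(v − u) (u > 0 toward emitter).
Rearranging, u = v · (f₂ − f₀)/(f₂ + f₀) = 1442 × 0.171/80.131 ≈ 3.1 m/s.
So the submarine is moving at 3.1 m/s toward the emitter.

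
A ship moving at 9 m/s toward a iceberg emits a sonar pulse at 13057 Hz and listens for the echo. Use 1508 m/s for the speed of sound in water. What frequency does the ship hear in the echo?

The iceberg receives the sound from a moving source: f₁ = f₀ · v/(v − v_e) = 13057 × 1508/1499 ≈ 13135 Hz.
On the return leg the ship is a moving observer: f₂ = f₁ · (v + v_e)/v = 13135 × 1517/1508 ≈ 13214 Hz.

13214 Hz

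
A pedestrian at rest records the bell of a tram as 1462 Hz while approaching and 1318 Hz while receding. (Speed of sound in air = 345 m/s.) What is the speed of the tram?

f₁/f₂ = (v + v_s)/(v − v_s), so v_s = v · (f₁ − f₂)/(f₁ + f₂).
v_s = 345 × (1462 − 1318)/(1462 + 1318) = 345 × 144/2780 ≈ 17.9 m/s.

17.9 m/s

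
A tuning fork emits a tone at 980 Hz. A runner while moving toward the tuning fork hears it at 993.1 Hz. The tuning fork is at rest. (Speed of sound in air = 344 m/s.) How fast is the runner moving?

4.6 m/s

f' = f · (v + v_o)/v ⇒ v_o = v · |f'/f − 1|.
v_o = 344 × |993.1/980 − 1| = 344 × 0.01337 ≈ 4.6 m/s.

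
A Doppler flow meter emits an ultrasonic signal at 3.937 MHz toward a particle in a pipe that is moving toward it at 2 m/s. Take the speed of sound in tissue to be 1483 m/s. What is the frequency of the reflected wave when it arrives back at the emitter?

3.948 MHz

At the particle in a pipe (a moving observer), f₁ = f₀ · (v + u)/v = 3.937 × 1485/1483 ≈ 3.942 MHz.
On reflection it acts as a source moving toward the stationary detector: f₂ = f₁ · v/(v − u) = 3.942 × 1483/1481 ≈ 3.948 MHz.
Equivalently f₂ = f₀ · (v + u)/(v − u).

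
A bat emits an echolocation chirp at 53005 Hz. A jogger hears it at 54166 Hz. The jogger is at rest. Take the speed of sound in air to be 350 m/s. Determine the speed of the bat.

7.5 m/s

f' > f, so the bat is approaching.
f' = f · v/(v − v_s) ⇒ v_s = v · |1 − f/f'|.
v_s = 350 × |1 − 53005/54166| = 350 × 0.02143 ≈ 7.5 m/s.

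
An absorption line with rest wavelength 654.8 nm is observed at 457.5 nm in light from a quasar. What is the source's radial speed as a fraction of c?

0.344

λ'/λ₀ = 0.6987 < 1 (blueshift), so the source is approaching.
λ'/λ₀ = √((1 − β)/(1 + β)) for an approaching source ⇒ β = (1 − r²)/(1 + r²) with r = λ'/λ₀.
β = (1 − 0.4882)/(1 + 0.4882) ≈ 0.344.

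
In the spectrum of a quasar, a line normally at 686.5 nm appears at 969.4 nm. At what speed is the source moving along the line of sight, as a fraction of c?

0.332

λ'/λ₀ = 1.4121 > 1 (redshift), so the source is receding.
λ'/λ₀ = √((1 + β)/(1 − β)) for a receding source ⇒ β = (r² − 1)/(r² + 1) with r = λ'/λ₀.
β = (1.9940 − 1)/(1.9940 + 1) ≈ 0.332.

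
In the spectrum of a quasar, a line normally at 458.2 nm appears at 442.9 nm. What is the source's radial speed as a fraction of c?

0.034c

λ'/λ₀ = 0.9666 < 1 (blueshift), so the source is approaching.
λ'/λ₀ = √((1 − β)/(1 + β)) for an approaching source ⇒ β = (1 − r²)/(1 + r²) with r = λ'/λ₀.
β = (1 − 0.9343)/(1 + 0.9343) ≈ 0.034.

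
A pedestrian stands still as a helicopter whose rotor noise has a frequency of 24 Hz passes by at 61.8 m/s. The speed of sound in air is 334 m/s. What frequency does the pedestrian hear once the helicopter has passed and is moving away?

Receding: f₂ = f · v/(v + v_s) = 24 × 334/395.8 ≈ 20.3 Hz.

20.3 Hz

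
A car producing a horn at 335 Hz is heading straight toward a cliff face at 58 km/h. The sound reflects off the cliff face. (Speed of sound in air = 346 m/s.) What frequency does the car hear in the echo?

58 km/h = 16.11 m/s.
The cliff face receives the sound from a moving source: f₁ = f₀ · v/(v − v_e) = 335 × 346/329.89 ≈ 351 Hz.
On the return leg the car is a moving observer: f₂ = f₁ · (v + v_e)/v = 351 × 362.11/346 ≈ 368 Hz.
Equivalently f₂ = f₀ · (v + v_e)/(v − v_e).

368 Hz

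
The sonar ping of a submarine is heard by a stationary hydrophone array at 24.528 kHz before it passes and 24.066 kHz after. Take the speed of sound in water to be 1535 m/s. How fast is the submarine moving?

f₁/f₂ = (v + v_s)/(v − v_s), so v_s = v · (f₁ − f₂)/(f₁ + f₂).
v_s = 1535 × (24.528 − 24.066)/(24.528 + 24.066) = 1535 × 0.462/48.594 ≈ 14.6 m/s.

14.6 m/s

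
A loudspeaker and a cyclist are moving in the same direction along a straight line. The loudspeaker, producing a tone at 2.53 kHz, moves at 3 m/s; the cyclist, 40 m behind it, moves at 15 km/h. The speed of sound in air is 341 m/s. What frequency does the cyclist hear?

2.54 kHz

15 km/h = 4.167 m/s.
The cyclist is behind, so the loudspeaker is moving away from it while the cyclist is moving toward the loudspeaker.
With source receding and observer approaching, f' = f · (v + v_o)/(v + v_s).
f' = 2.53 × (341 + 4.167)/(341 + 3) = 2.53 × 345.17/344 ≈ 2.54 kHz.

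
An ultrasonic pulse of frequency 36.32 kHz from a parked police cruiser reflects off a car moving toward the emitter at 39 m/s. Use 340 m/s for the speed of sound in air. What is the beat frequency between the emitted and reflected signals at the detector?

The car first receives the wave as a moving observer: f₁ = f₀ · (v + u)/v = 36.32 × (340 + 39)/340 ≈ 40.49 kHz.
The reflection then acts as a moving source: f₂ = f₁ · v/(v − u) ≈ 45.73 kHz.
Equivalently f₂ = f₀ · (v + u)/(v − u).
Beat frequency (with f₀ = 36320 Hz): |f₂ − f₀| = 2u·f₀/(v − u) = 2 × 39 × 36320/301 ≈ 9412 Hz.

9412 Hz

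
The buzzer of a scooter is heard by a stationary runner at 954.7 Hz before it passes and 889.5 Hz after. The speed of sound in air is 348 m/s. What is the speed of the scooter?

12.3 m/s

f₁/f₂ = (v + v_s)/(v − v_s), so v_s = v · (f₁ − f₂)/(f₁ + f₂).
v_s = 348 × (954.7 − 889.5)/(954.7 + 889.5) = 348 × 65.2/1844.2 ≈ 12.3 m/s.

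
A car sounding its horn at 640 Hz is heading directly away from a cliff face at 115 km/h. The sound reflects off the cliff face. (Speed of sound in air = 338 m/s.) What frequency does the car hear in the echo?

115 km/h = 31.94 m/s.
The cliff face receives the sound from a moving source: f₁ = f₀ · v/(v + v_e) = 640 × 338/369.94 ≈ 585 Hz.
On the return leg the car is a moving observer: f₂ = f₁ · (v − v_e)/v = 585 × 306.06/338 ≈ 529 Hz.
Equivalently f₂ = f₀ · (v − v_e)/(v + v_e).

529 Hz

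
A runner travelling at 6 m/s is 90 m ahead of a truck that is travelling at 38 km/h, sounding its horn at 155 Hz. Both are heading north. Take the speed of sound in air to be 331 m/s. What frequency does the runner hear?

38 km/h = 10.56 m/s.
The runner is ahead, so the truck is moving toward it while the runner is moving away from the truck.
Both move, so f' = f · (v − v_o)/(v − v_s).
f' = 155 × (331 − 6)/(331 − 10.56) = 155 × 325/320.44 ≈ 157 Hz.

157 Hz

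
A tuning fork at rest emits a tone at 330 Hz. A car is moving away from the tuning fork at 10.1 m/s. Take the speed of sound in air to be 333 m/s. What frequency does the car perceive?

Moving observer, stationary source: f' = f · (v − v_o)/v.
f' = 330 × (333 − 10.1)/333 = 330 × 322.9/333 ≈ 320 Hz.

320 Hz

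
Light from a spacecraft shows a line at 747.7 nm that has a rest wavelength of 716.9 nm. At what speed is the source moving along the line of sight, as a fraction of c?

λ'/λ₀ = 1.0430 > 1 (redshift), so the source is receding.
λ'/λ₀ = √((1 + β)/(1 − β)) for a receding source ⇒ β = (r² − 1)/(r² + 1) with r = λ'/λ₀.
β = (1.0878 − 1)/(1.0878 + 1) ≈ 0.042.

0.042c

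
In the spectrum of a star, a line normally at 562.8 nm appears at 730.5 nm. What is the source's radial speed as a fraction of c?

λ'/λ₀ = 1.2980 > 1 (redshift), so the source is receding.
λ'/λ₀ = √((1 + β)/(1 − β)) for a receding source ⇒ β = (r² − 1)/(r² + 1) with r = λ'/λ₀.
β = (1.6847 − 1)/(1.6847 + 1) ≈ 0.255.

0.255c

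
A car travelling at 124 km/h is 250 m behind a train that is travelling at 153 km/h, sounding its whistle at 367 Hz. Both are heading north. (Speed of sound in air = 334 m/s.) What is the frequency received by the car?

359 Hz

153 km/h = 42.5 m/s; 124 km/h = 34.44 m/s.
The car is behind, so the train is moving away from it while the car is moving toward the train.
Both move, so f' = f · (v + v_o)/(v + v_s).
f' = 367 × (334 + 34.44)/(334 + 42.5) = 367 × 368.44/376.5 ≈ 359 Hz.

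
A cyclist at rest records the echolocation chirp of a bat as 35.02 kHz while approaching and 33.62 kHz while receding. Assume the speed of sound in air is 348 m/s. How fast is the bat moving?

7.1 m/s

f₁/f₂ = (v + v_s)/(v − v_s), so v_s = v · (f₁ − f₂)/(f₁ + f₂).
v_s = 348 × (35.02 − 33.62)/(35.02 + 33.62) = 348 × 1.40/68.64 ≈ 7.1 m/s.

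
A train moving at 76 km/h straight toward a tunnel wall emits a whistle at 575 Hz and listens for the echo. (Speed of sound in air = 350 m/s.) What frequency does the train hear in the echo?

649 Hz

76 km/h = 21.11 m/s.
The tunnel wall receives the sound from a moving source: f₁ = f₀ · v/(v − v_e) = 575 × 350/328.89 ≈ 612 Hz.
On the return leg the train is a moving observer: f₂ = f₁ · (v + v_e)/v = 612 × 371.11/350 ≈ 649 Hz.
Equivalently f₂ = f₀ · (v + v_e)/(v − v_e).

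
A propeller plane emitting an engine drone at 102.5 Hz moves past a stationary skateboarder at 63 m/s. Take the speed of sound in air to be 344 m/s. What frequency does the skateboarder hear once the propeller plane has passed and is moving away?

Receding: f₂ = f · v/(v + v_s) = 102.5 × 344/407 ≈ 87 Hz.

87 Hz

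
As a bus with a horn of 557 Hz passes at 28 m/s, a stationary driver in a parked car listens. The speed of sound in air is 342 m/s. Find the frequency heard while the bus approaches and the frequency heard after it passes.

Approaching: f₁ = f · v/(v − v_s) = 557 × 342/314 ≈ 607 Hz.
Receding: f₂ = f · v/(v + v_s) = 557 × 342/370 ≈ 515 Hz.

607 Hz approaching; 515 Hz receding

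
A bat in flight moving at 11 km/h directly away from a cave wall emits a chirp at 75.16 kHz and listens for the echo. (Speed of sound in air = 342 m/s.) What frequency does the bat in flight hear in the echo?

73.8 kHz

11 km/h = 3.056 m/s.
The cave wall receives the sound from a moving source: f₁ = f₀ · v/(v + v_e) = 75.16 × 342/345.06 ≈ 74.5 kHz.
On the return leg the bat in flight is a moving observer: f₂ = f₁ · (v − v_e)/v = 74.5 × 338.94/342 ≈ 73.8 kHz.
Equivalently f₂ = f₀ · (v − v_e)/(v + v_e).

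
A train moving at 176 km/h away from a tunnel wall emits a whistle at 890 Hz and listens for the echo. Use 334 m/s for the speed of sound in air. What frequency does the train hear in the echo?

176 km/h = 48.89 m/s.
The tunnel wall receives the sound from a moving source: f₁ = f₀ · v/(v + v_e) = 890 × 334/382.89 ≈ 776 Hz.
On the return leg the train is a moving observer: f₂ = f₁ · (v − v_e)/v = 776 × 285.11/334 ≈ 663 Hz.

663 Hz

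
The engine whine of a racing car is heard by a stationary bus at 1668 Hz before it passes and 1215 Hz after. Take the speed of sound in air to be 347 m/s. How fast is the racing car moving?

f₁/f₂ = (v + v_s)/(v − v_s), so v_s = v · (f₁ − f₂)/(f₁ + f₂).
v_s = 347 × (1668 − 1215)/(1668 + 1215) = 347 × 453/2883 ≈ 55 m/s.

55 m/s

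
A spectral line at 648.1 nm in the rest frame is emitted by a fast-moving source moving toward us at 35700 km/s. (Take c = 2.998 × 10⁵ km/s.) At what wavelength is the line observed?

β = v/c = 35700/299800 = 0.1191.
Relativistic Doppler for wavelength: λ' = λ₀ · √((1 − β)/(1 + β)).
λ' = 648.1 × √(0.8809/1.1191) = 648.1 × 0.88723 ≈ 575.0 nm.

575.0 nm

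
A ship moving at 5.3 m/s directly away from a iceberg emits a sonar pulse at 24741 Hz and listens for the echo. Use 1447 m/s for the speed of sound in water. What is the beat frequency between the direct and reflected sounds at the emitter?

181 Hz

The iceberg receives the sound from a moving source: f₁ = f₀ · v/(v + v_e) = 24741 × 1447/1452.3 ≈ 24650.7 Hz.
On the return leg the ship is a moving observer: f₂ = f₁ · (v − v_e)/v = 24650.7 × 1441.7/1447 ≈ 24560.4 Hz.
Beat against the emitted tone: |f₂ − f₀| = 2v_e·f₀/(v + v_e) = 2 × 5.3 × 24741/1452.3 ≈ 181 Hz.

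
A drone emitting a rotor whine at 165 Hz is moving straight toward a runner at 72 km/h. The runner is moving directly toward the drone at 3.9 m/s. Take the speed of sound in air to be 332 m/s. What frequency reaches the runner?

178 Hz

72 km/h = 20 m/s.
With source approaching and observer approaching, f' = f · (v + v_o)/(v − v_s).
f' = 165 × (332 + 3.9)/(332 − 20) = 165 × 335.9/312 ≈ 178 Hz.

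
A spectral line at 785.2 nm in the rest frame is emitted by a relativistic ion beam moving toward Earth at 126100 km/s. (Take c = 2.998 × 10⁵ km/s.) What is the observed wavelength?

β = v/c = 126100/299800 = 0.4206.
Relativistic Doppler for wavelength: λ' = λ₀ · √((1 − β)/(1 + β)).
λ' = 785.2 × √(0.5794/1.4206) = 785.2 × 0.63863 ≈ 501.4 nm.

501.4 nm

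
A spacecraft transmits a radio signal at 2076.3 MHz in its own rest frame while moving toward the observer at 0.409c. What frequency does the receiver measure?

Relativistic Doppler for frequency: f' = f₀ · √((1 + β)/(1 − β)).
f' = 2076.3 × √(1.4090/0.5910) = 2076.3 × 1.54405 ≈ 3205.9 MHz.

3205.9 MHz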